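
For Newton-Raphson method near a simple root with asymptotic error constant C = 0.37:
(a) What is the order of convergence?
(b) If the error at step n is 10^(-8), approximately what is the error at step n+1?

(a) Newton-Raphson has quadratic (order 2) convergence near simple roots.
    This means |e_{n+1}| ≈ C|e_n|².

(b) With |e_n| = 10^(-8) and C = 0.37:
    |e_{n+1}| ≈ 0.37 × (10^(-8))² = 0.37 × 10^(-16)

(a) 2 (quadratic); (b) |e_{n+1}| ≈ 3.700e-17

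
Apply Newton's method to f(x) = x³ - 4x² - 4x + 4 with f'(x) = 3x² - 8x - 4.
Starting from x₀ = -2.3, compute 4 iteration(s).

f(x) = x³ - 4x² - 4x + 4
f'(x) = 3x² - 8x - 4
x₀ = -2.3

Newton-Raphson formula: x_{n+1} = x_n - f(x_n)/f'(x_n)

Iteration 1:
  f(-2.300000) = -20.127000
  f'(-2.300000) = 30.270000
  x_1 = -2.300000 - (-20.127000)/30.270000 = -1.635084
Iteration 2:
  f(-1.635084) = -4.525063
  f'(-1.635084) = 17.101175
  x_2 = -1.635084 - (-4.525063)/17.101175 = -1.370479
Iteration 3:
  f(-1.370479) = -0.604984
  f'(-1.370479) = 12.598467
  x_3 = -1.370479 - (-0.604984)/12.598467 = -1.322458
Iteration 4:
  f(-1.322458) = -0.018594
  f'(-1.322458) = 11.826356
  x_4 = -1.322458 - (-0.018594)/11.826356 = -1.320886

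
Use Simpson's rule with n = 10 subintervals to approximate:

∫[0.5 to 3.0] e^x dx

f(x) = e^x
a = 0.5, b = 3.0, n = 10
h = (b - a)/n = 0.250000

Simpson's rule: (h/3)[f(x₀) + 4f(x₁) + 2f(x₂) + ... + f(xₙ)]

x_0 = 0.5000, f(x_0) = 1.648721, coefficient = 1
x_1 = 0.7500, f(x_1) = 2.117000, coefficient = 4
x_2 = 1.0000, f(x_2) = 2.718282, coefficient = 2
x_3 = 1.2500, f(x_3) = 3.490343, coefficient = 4
x_4 = 1.5000, f(x_4) = 4.481689, coefficient = 2
x_5 = 1.7500, f(x_5) = 5.754603, coefficient = 4
x_6 = 2.0000, f(x_6) = 7.389056, coefficient = 2
x_7 = 2.2500, f(x_7) = 9.487736, coefficient = 4
x_8 = 2.5000, f(x_8) = 12.182494, coefficient = 2
x_9 = 2.7500, f(x_9) = 15.642632, coefficient = 4
x_10 = 3.0000, f(x_10) = 20.085537, coefficient = 1

I ≈ (0.250000/3) × 221.246554 = 18.437213
Exact value: 18.436816
Error: 0.000397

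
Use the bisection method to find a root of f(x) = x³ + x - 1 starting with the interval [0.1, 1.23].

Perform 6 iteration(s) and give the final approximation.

f(x) = x³ + x - 1
Initial interval: [0.1, 1.23]

Iteration 1:
  c_1 = (0.100000 + 1.230000)/2 = 0.665000
  f(c_1) = f(0.665000) = -0.040920
  f(a) × f(c) ≥ 0, new interval: [0.665000, 1.230000]
Iteration 2:
  c_2 = (0.665000 + 1.230000)/2 = 0.947500
  f(c_2) = f(0.947500) = 0.798124
  f(a) × f(c) < 0, new interval: [0.665000, 0.947500]
Iteration 3:
  c_3 = (0.665000 + 0.947500)/2 = 0.806250
  f(c_3) = f(0.806250) = 0.330344
  f(a) × f(c) < 0, new interval: [0.665000, 0.806250]
Iteration 4:
  c_4 = (0.665000 + 0.806250)/2 = 0.735625
  f(c_4) = f(0.735625) = 0.133704
  f(a) × f(c) < 0, new interval: [0.665000, 0.735625]
Iteration 5:
  c_5 = (0.665000 + 0.735625)/2 = 0.700313
  f(c_5) = f(0.700313) = 0.043772
  f(a) × f(c) < 0, new interval: [0.665000, 0.700313]
Iteration 6:
  c_6 = (0.665000 + 0.700313)/2 = 0.682656
  f(c_6) = f(0.682656) = 0.000787
  f(a) × f(c) < 0, new interval: [0.665000, 0.682656]

After 6 iteration(s), the approximation is c_6 = 0.682656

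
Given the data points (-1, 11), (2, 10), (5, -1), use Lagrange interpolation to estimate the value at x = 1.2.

Lagrange interpolation formula:
P(x) = Σ yᵢ × Lᵢ(x)
where Lᵢ(x) = Π_{j≠i} (x - xⱼ)/(xᵢ - xⱼ)

L_0(1.2) = (1.2 - 2)/(-1 - 2) × (1.2 - 5)/(-1 - 5) = 0.168889
L_1(1.2) = (1.2 - (-1))/(2 - (-1)) × (1.2 - 5)/(2 - 5) = 0.928889
L_2(1.2) = (1.2 - (-1))/(5 - (-1)) × (1.2 - 2)/(5 - 2) = -0.097778

P(1.2) = 11×L_0(1.2) + 10×L_1(1.2) + (-1)×L_2(1.2)
P(1.2) = 11.244444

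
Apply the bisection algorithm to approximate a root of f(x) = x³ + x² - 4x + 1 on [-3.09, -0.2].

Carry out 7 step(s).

f(x) = x³ + x² - 4x + 1
Initial interval: [-3.09, -0.2]

Iteration 1:
  c_1 = (-3.090000 + (-0.200000))/2 = -1.645000
  f(c_1) = f(-1.645000) = 5.834614
  f(a) × f(c) < 0, new interval: [-3.090000, -1.645000]
Iteration 2:
  c_2 = (-3.090000 + (-1.645000))/2 = -2.367500
  f(c_2) = f(-2.367500) = 2.805086
  f(a) × f(c) < 0, new interval: [-3.090000, -2.367500]
Iteration 3:
  c_3 = (-3.090000 + (-2.367500))/2 = -2.728750
  f(c_3) = f(-2.728750) = -0.957405
  f(a) × f(c) ≥ 0, new interval: [-2.728750, -2.367500]
Iteration 4:
  c_4 = (-2.728750 + (-2.367500))/2 = -2.548125
  f(c_4) = f(-2.548125) = 1.140616
  f(a) × f(c) < 0, new interval: [-2.728750, -2.548125]
Iteration 5:
  c_5 = (-2.728750 + (-2.548125))/2 = -2.638437
  f(c_5) = f(-2.638437) = 0.148009
  f(a) × f(c) < 0, new interval: [-2.728750, -2.638437]
Iteration 6:
  c_6 = (-2.728750 + (-2.638437))/2 = -2.683594
  f(c_6) = f(-2.683594) = -0.390321
  f(a) × f(c) ≥ 0, new interval: [-2.683594, -2.638437]
Iteration 7:
  c_7 = (-2.683594 + (-2.638437))/2 = -2.661016
  f(c_7) = f(-2.661016) = -0.117596
  f(a) × f(c) ≥ 0, new interval: [-2.661016, -2.638437]

After 7 iteration(s), the approximation is c_7 = -2.661016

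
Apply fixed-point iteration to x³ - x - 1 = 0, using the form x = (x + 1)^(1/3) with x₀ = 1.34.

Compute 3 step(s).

Equation: x³ - x - 1 = 0
Fixed-point form: x = (x + 1)^(1/3)
x₀ = 1.34

x_1 = g(1.340000) = 1.327614
x_2 = g(1.327614) = 1.325268
x_3 = g(1.325268) = 1.324822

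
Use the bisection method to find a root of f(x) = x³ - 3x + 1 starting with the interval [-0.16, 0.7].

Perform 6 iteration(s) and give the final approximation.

f(x) = x³ - 3x + 1
Initial interval: [-0.16, 0.7]

Iteration 1:
  c_1 = (-0.160000 + 0.700000)/2 = 0.270000
  f(c_1) = f(0.270000) = 0.209683
  f(a) × f(c) ≥ 0, new interval: [0.270000, 0.700000]
Iteration 2:
  c_2 = (0.270000 + 0.700000)/2 = 0.485000
  f(c_2) = f(0.485000) = -0.340916
  f(a) × f(c) < 0, new interval: [0.270000, 0.485000]
Iteration 3:
  c_3 = (0.270000 + 0.485000)/2 = 0.377500
  f(c_3) = f(0.377500) = -0.078704
  f(a) × f(c) < 0, new interval: [0.270000, 0.377500]
Iteration 4:
  c_4 = (0.270000 + 0.377500)/2 = 0.323750
  f(c_4) = f(0.323750) = 0.062684
  f(a) × f(c) ≥ 0, new interval: [0.323750, 0.377500]
Iteration 5:
  c_5 = (0.323750 + 0.377500)/2 = 0.350625
  f(c_5) = f(0.350625) = -0.008770
  f(a) × f(c) < 0, new interval: [0.323750, 0.350625]
Iteration 6:
  c_6 = (0.323750 + 0.350625)/2 = 0.337187
  f(c_6) = f(0.337187) = 0.026774
  f(a) × f(c) ≥ 0, new interval: [0.337187, 0.350625]

After 6 iteration(s), the approximation is c_6 = 0.337187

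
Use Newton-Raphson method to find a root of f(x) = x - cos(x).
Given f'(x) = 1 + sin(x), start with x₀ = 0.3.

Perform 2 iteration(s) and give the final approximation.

f(x) = x - cos(x)
f'(x) = 1 + sin(x)
x₀ = 0.3

Newton-Raphson formula: x_{n+1} = x_n - f(x_n)/f'(x_n)

Iteration 1:
  f(0.300000) = -0.655336
  f'(0.300000) = 1.295520
  x_1 = 0.300000 - (-0.655336)/1.295520 = 0.805848
Iteration 2:
  f(0.805848) = 0.113349
  f'(0.805848) = 1.721418
  x_2 = 0.805848 - 0.113349/1.721418 = 0.740002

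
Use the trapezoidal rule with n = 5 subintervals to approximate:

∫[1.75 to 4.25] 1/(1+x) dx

f(x) = 1/(1+x)
a = 1.75, b = 4.25, n = 5
h = (b - a)/n = 0.500000

Trapezoidal rule: (h/2)[f(x₀) + 2f(x₁) + 2f(x₂) + ... + f(xₙ)]

x_0 = 1.7500, f(x_0) = 0.363636, coefficient = 1
x_1 = 2.2500, f(x_1) = 0.307692, coefficient = 2
x_2 = 2.7500, f(x_2) = 0.266667, coefficient = 2
x_3 = 3.2500, f(x_3) = 0.235294, coefficient = 2
x_4 = 3.7500, f(x_4) = 0.210526, coefficient = 2
x_5 = 4.2500, f(x_5) = 0.190476, coefficient = 1

I ≈ (0.500000/2) × 2.594471 = 0.648618
Exact value: 0.646627
Error: 0.001991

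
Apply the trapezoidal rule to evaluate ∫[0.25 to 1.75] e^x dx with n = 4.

f(x) = e^x
a = 0.25, b = 1.75, n = 4
h = (b - a)/n = 0.375000

Trapezoidal rule: (h/2)[f(x₀) + 2f(x₁) + 2f(x₂) + ... + f(xₙ)]

x_0 = 0.2500, f(x_0) = 1.284025, coefficient = 1
x_1 = 0.6250, f(x_1) = 1.868246, coefficient = 2
x_2 = 1.0000, f(x_2) = 2.718282, coefficient = 2
x_3 = 1.3750, f(x_3) = 3.955077, coefficient = 2
x_4 = 1.7500, f(x_4) = 5.754603, coefficient = 1

I ≈ (0.375000/2) × 24.121837 = 4.522844
Exact value: 4.470577
Error: 0.052267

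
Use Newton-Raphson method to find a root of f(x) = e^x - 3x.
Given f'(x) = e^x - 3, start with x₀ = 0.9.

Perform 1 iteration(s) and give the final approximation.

f(x) = e^x - 3x
f'(x) = e^x - 3
x₀ = 0.9

Newton-Raphson formula: x_{n+1} = x_n - f(x_n)/f'(x_n)

Iteration 1:
  f(0.900000) = -0.240397
  f'(0.900000) = -0.540397
  x_1 = 0.900000 - (-0.240397)/(-0.540397) = 0.455148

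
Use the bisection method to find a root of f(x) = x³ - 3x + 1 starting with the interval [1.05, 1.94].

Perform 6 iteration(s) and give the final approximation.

f(x) = x³ - 3x + 1
Initial interval: [1.05, 1.94]

Iteration 1:
  c_1 = (1.050000 + 1.940000)/2 = 1.495000
  f(c_1) = f(1.495000) = -0.143638
  f(a) × f(c) ≥ 0, new interval: [1.495000, 1.940000]
Iteration 2:
  c_2 = (1.495000 + 1.940000)/2 = 1.717500
  f(c_2) = f(1.717500) = 0.913792
  f(a) × f(c) < 0, new interval: [1.495000, 1.717500]
Iteration 3:
  c_3 = (1.495000 + 1.717500)/2 = 1.606250
  f(c_3) = f(1.606250) = 0.325438
  f(a) × f(c) < 0, new interval: [1.495000, 1.606250]
Iteration 4:
  c_4 = (1.495000 + 1.606250)/2 = 1.550625
  f(c_4) = f(1.550625) = 0.076507
  f(a) × f(c) < 0, new interval: [1.495000, 1.550625]
Iteration 5:
  c_5 = (1.495000 + 1.550625)/2 = 1.522813
  f(c_5) = f(1.522813) = -0.037099
  f(a) × f(c) ≥ 0, new interval: [1.522813, 1.550625]
Iteration 6:
  c_6 = (1.522813 + 1.550625)/2 = 1.536719
  f(c_6) = f(1.536719) = 0.018812
  f(a) × f(c) < 0, new interval: [1.522813, 1.536719]

After 6 iteration(s), the approximation is c_6 = 1.536719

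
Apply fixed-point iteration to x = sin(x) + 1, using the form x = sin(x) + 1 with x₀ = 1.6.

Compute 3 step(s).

Equation: x = sin(x) + 1
Fixed-point form: x = sin(x) + 1
x₀ = 1.6

x_1 = g(1.600000) = 1.999574
x_2 = g(1.999574) = 1.909475
x_3 = g(1.909475) = 1.943195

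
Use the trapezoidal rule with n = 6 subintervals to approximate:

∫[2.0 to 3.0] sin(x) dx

f(x) = sin(x)
a = 2.0, b = 3.0, n = 6
h = (b - a)/n = 0.166667

Trapezoidal rule: (h/2)[f(x₀) + 2f(x₁) + 2f(x₂) + ... + f(xₙ)]

x_0 = 2.0000, f(x_0) = 0.909297, coefficient = 1
x_1 = 2.1667, f(x_1) = 0.827660, coefficient = 2
x_2 = 2.3333, f(x_2) = 0.723086, coefficient = 2
x_3 = 2.5000, f(x_3) = 0.598472, coefficient = 2
x_4 = 2.6667, f(x_4) = 0.457273, coefficient = 2
x_5 = 2.8333, f(x_5) = 0.303400, coefficient = 2
x_6 = 3.0000, f(x_6) = 0.141120, coefficient = 1

I ≈ (0.166667/2) × 6.870200 = 0.572517
Exact value: 0.573846
Error: 0.001329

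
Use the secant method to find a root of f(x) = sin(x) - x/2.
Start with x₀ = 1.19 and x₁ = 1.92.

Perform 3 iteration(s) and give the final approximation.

f(x) = sin(x) - x/2
x₀ = 1.19, x₁ = 1.92

Secant formula: x_{n+1} = x_n - f(x_n)(x_n - x_{n-1})/(f(x_n) - f(x_{n-1}))

Iteration 1:
  f(1.190000) = 0.333369
  f(1.920000) = -0.020355
  x_2 = 1.920000 - (-0.020355)×(1.920000 - 1.190000)/(-0.020355 - 0.333369)
       = 1.877993
Iteration 2:
  f(1.920000) = -0.020355
  f(1.877993) = 0.014188
  x_3 = 1.877993 - 0.014188×(1.877993 - 1.920000)/(0.014188 - (-0.020355))
       = 1.895247
Iteration 3:
  f(1.877993) = 0.014188
  f(1.895247) = 0.000202
  x_4 = 1.895247 - 0.000202×(1.895247 - 1.877993)/(0.000202 - 0.014188)
       = 1.895497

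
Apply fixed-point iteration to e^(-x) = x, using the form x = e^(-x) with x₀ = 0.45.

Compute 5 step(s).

Equation: e^(-x) = x
Fixed-point form: x = e^(-x)
x₀ = 0.45

x_1 = g(0.450000) = 0.637628
x_2 = g(0.637628) = 0.528545
x_3 = g(0.528545) = 0.589462
x_4 = g(0.589462) = 0.554625
x_5 = g(0.554625) = 0.574287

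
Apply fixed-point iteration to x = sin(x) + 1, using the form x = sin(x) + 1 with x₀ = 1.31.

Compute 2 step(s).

Equation: x = sin(x) + 1
Fixed-point form: x = sin(x) + 1
x₀ = 1.31

x_1 = g(1.310000) = 1.966185
x_2 = g(1.966185) = 1.922847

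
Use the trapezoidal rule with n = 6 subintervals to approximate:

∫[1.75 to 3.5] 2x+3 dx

f(x) = 2x+3
a = 1.75, b = 3.5, n = 6
h = (b - a)/n = 0.291667

Trapezoidal rule: (h/2)[f(x₀) + 2f(x₁) + 2f(x₂) + ... + f(xₙ)]

x_0 = 1.7500, f(x_0) = 6.500000, coefficient = 1
x_1 = 2.0417, f(x_1) = 7.083333, coefficient = 2
x_2 = 2.3333, f(x_2) = 7.666667, coefficient = 2
x_3 = 2.6250, f(x_3) = 8.250000, coefficient = 2
x_4 = 2.9167, f(x_4) = 8.833333, coefficient = 2
x_5 = 3.2083, f(x_5) = 9.416667, coefficient = 2
x_6 = 3.5000, f(x_6) = 10.000000, coefficient = 1

I ≈ (0.291667/2) × 99.000000 = 14.437500
Exact value: 14.437500
Error: 0.000000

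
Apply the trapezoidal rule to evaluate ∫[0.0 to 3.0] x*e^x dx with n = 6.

f(x) = x*e^x
a = 0.0, b = 3.0, n = 6
h = (b - a)/n = 0.500000

Trapezoidal rule: (h/2)[f(x₀) + 2f(x₁) + 2f(x₂) + ... + f(xₙ)]

x_0 = 0.0000, f(x_0) = 0.000000, coefficient = 1
x_1 = 0.5000, f(x_1) = 0.824361, coefficient = 2
x_2 = 1.0000, f(x_2) = 2.718282, coefficient = 2
x_3 = 1.5000, f(x_3) = 6.722534, coefficient = 2
x_4 = 2.0000, f(x_4) = 14.778112, coefficient = 2
x_5 = 2.5000, f(x_5) = 30.456235, coefficient = 2
x_6 = 3.0000, f(x_6) = 60.256611, coefficient = 1

I ≈ (0.500000/2) × 171.255657 = 42.813914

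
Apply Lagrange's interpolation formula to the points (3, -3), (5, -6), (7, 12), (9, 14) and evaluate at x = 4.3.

Lagrange interpolation formula:
P(x) = Σ yᵢ × Lᵢ(x)
where Lᵢ(x) = Π_{j≠i} (x - xⱼ)/(xᵢ - xⱼ)

L_0(4.3) = (4.3 - 5)/(3 - 5) × (4.3 - 7)/(3 - 7) × (4.3 - 9)/(3 - 9) = 0.185063
L_1(4.3) = (4.3 - 3)/(5 - 3) × (4.3 - 7)/(5 - 7) × (4.3 - 9)/(5 - 9) = 1.031062
L_2(4.3) = (4.3 - 3)/(7 - 3) × (4.3 - 5)/(7 - 5) × (4.3 - 9)/(7 - 9) = -0.267313
L_3(4.3) = (4.3 - 3)/(9 - 3) × (4.3 - 5)/(9 - 5) × (4.3 - 7)/(9 - 7) = 0.051188

P(4.3) = (-3)×L_0(4.3) + (-6)×L_1(4.3) + 12×L_2(4.3) + 14×L_3(4.3)
P(4.3) = -9.232688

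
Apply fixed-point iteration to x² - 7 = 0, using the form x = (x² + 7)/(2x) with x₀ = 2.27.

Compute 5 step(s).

Equation: x² - 7 = 0
Fixed-point form: x = (x² + 7)/(2x)
x₀ = 2.27

x_1 = g(2.270000) = 2.676850
x_2 = g(2.676850) = 2.645932
x_3 = g(2.645932) = 2.645751
x_4 = g(2.645751) = 2.645751
x_5 = g(2.645751) = 2.645751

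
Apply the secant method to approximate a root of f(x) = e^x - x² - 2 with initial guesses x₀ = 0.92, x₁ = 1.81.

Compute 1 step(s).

f(x) = e^x - x² - 2
x₀ = 0.92, x₁ = 1.81

Secant formula: x_{n+1} = x_n - f(x_n)(x_n - x_{n-1})/(f(x_n) - f(x_{n-1}))

Iteration 1:
  f(0.920000) = -0.337110
  f(1.810000) = 0.834347
  x_2 = 1.810000 - 0.834347×(1.810000 - 0.920000)/(0.834347 - (-0.337110))
       = 1.176115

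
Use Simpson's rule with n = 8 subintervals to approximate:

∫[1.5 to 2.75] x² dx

f(x) = x²
a = 1.5, b = 2.75, n = 8
h = (b - a)/n = 0.156250

Simpson's rule: (h/3)[f(x₀) + 4f(x₁) + 2f(x₂) + ... + f(xₙ)]

x_0 = 1.5000, f(x_0) = 2.250000, coefficient = 1
x_1 = 1.6562, f(x_1) = 2.743164, coefficient = 4
x_2 = 1.8125, f(x_2) = 3.285156, coefficient = 2
x_3 = 1.9688, f(x_3) = 3.875977, coefficient = 4
x_4 = 2.1250, f(x_4) = 4.515625, coefficient = 2
x_5 = 2.2812, f(x_5) = 5.204102, coefficient = 4
x_6 = 2.4375, f(x_6) = 5.941406, coefficient = 2
x_7 = 2.5938, f(x_7) = 6.727539, coefficient = 4
x_8 = 2.7500, f(x_8) = 7.562500, coefficient = 1

I ≈ (0.156250/3) × 111.500000 = 5.807292
Exact value: 5.807292
Error: 0.000000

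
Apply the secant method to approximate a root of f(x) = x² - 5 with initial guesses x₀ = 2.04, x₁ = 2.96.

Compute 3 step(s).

f(x) = x² - 5
x₀ = 2.04, x₁ = 2.96

Secant formula: x_{n+1} = x_n - f(x_n)(x_n - x_{n-1})/(f(x_n) - f(x_{n-1}))

Iteration 1:
  f(2.040000) = -0.838400
  f(2.960000) = 3.761600
  x_2 = 2.960000 - 3.761600×(2.960000 - 2.040000)/(3.761600 - (-0.838400))
       = 2.207680
Iteration 2:
  f(2.960000) = 3.761600
  f(2.207680) = -0.126149
  x_3 = 2.207680 - (-0.126149)×(2.207680 - 2.960000)/(-0.126149 - 3.761600)
       = 2.232091
Iteration 3:
  f(2.207680) = -0.126149
  f(2.232091) = -0.017769
  x_4 = 2.232091 - (-0.017769)×(2.232091 - 2.207680)/(-0.017769 - (-0.126149))
       = 2.236093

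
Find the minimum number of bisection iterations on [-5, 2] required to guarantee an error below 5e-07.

We need (b-a)/2^n ≤ 5e-07
(2 - (-5))/2^n ≤ 5e-07
7/2^n ≤ 5e-07
2^n ≥ 14000000
n ≥ log₂(14000000) = 23.74
n ≥ 24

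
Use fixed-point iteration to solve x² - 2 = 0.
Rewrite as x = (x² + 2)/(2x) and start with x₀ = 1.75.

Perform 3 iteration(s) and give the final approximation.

Equation: x² - 2 = 0
Fixed-point form: x = (x² + 2)/(2x)
x₀ = 1.75

x_1 = g(1.750000) = 1.446429
x_2 = g(1.446429) = 1.414572
x_3 = g(1.414572) = 1.414214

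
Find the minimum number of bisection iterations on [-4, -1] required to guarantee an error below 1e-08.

We need (b-a)/2^n ≤ 1e-08
(-1 - (-4))/2^n ≤ 1e-08
3/2^n ≤ 1e-08
2^n ≥ 300000000
n ≥ log₂(300000000) = 28.16
n ≥ 29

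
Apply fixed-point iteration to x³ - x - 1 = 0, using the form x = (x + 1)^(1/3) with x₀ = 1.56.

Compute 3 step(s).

Equation: x³ - x - 1 = 0
Fixed-point form: x = (x + 1)^(1/3)
x₀ = 1.56

x_1 = g(1.560000) = 1.367981
x_2 = g(1.367981) = 1.332885
x_3 = g(1.332885) = 1.326267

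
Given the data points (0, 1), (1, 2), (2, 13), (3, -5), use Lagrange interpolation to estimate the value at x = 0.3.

Lagrange interpolation formula:
P(x) = Σ yᵢ × Lᵢ(x)
where Lᵢ(x) = Π_{j≠i} (x - xⱼ)/(xᵢ - xⱼ)

L_0(0.3) = (0.3 - 1)/(0 - 1) × (0.3 - 2)/(0 - 2) × (0.3 - 3)/(0 - 3) = 0.535500
L_1(0.3) = (0.3 - 0)/(1 - 0) × (0.3 - 2)/(1 - 2) × (0.3 - 3)/(1 - 3) = 0.688500
L_2(0.3) = (0.3 - 0)/(2 - 0) × (0.3 - 1)/(2 - 1) × (0.3 - 3)/(2 - 3) = -0.283500
L_3(0.3) = (0.3 - 0)/(3 - 0) × (0.3 - 1)/(3 - 1) × (0.3 - 2)/(3 - 2) = 0.059500

P(0.3) = 1×L_0(0.3) + 2×L_1(0.3) + 13×L_2(0.3) + (-5)×L_3(0.3)
P(0.3) = -2.070500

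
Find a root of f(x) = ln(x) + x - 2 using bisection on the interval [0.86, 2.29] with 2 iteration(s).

f(x) = ln(x) + x - 2
Initial interval: [0.86, 2.29]

Iteration 1:
  c_1 = (0.860000 + 2.290000)/2 = 1.575000
  f(c_1) = f(1.575000) = 0.029255
  f(a) × f(c) < 0, new interval: [0.860000, 1.575000]
Iteration 2:
  c_2 = (0.860000 + 1.575000)/2 = 1.217500
  f(c_2) = f(1.217500) = -0.585700
  f(a) × f(c) ≥ 0, new interval: [1.217500, 1.575000]

After 2 iteration(s), the approximation is c_2 = 1.217500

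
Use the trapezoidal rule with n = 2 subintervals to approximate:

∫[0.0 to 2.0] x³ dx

f(x) = x³
a = 0.0, b = 2.0, n = 2
h = (b - a)/n = 1.000000

Trapezoidal rule: (h/2)[f(x₀) + 2f(x₁) + 2f(x₂) + ... + f(xₙ)]

x_0 = 0.0000, f(x_0) = 0.000000, coefficient = 1
x_1 = 1.0000, f(x_1) = 1.000000, coefficient = 2
x_2 = 2.0000, f(x_2) = 8.000000, coefficient = 1

I ≈ (1.000000/2) × 10.000000 = 5.000000
Exact value: 4.000000
Error: 1.000000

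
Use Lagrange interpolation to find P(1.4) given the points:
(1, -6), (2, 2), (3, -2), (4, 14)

Lagrange interpolation formula:
P(x) = Σ yᵢ × Lᵢ(x)
where Lᵢ(x) = Π_{j≠i} (x - xⱼ)/(xᵢ - xⱼ)

L_0(1.4) = (1.4 - 2)/(1 - 2) × (1.4 - 3)/(1 - 3) × (1.4 - 4)/(1 - 4) = 0.416000
L_1(1.4) = (1.4 - 1)/(2 - 1) × (1.4 - 3)/(2 - 3) × (1.4 - 4)/(2 - 4) = 0.832000
L_2(1.4) = (1.4 - 1)/(3 - 1) × (1.4 - 2)/(3 - 2) × (1.4 - 4)/(3 - 4) = -0.312000
L_3(1.4) = (1.4 - 1)/(4 - 1) × (1.4 - 2)/(4 - 2) × (1.4 - 3)/(4 - 3) = 0.064000

P(1.4) = (-6)×L_0(1.4) + 2×L_1(1.4) + (-2)×L_2(1.4) + 14×L_3(1.4)
P(1.4) = 0.688000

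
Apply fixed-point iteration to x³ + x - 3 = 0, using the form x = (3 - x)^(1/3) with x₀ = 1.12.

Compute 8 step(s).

Equation: x³ + x - 3 = 0
Fixed-point form: x = (3 - x)^(1/3)
x₀ = 1.12

x_1 = g(1.120000) = 1.234201
x_2 = g(1.234201) = 1.208687
x_3 = g(1.208687) = 1.214480
x_4 = g(1.214480) = 1.213170
x_5 = g(1.213170) = 1.213466
x_6 = g(1.213466) = 1.213399
x_7 = g(1.213399) = 1.213414
x_8 = g(1.213414) = 1.213411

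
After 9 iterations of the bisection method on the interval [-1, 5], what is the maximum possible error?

Bisection error bound: |error| ≤ (b-a)/2^n
|error| ≤ (5 - (-1))/2^9 = 6/2^9
|error| ≤ 0.0117187500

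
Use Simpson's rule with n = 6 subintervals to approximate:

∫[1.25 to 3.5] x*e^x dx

f(x) = x*e^x
a = 1.25, b = 3.5, n = 6
h = (b - a)/n = 0.375000

Simpson's rule: (h/3)[f(x₀) + 4f(x₁) + 2f(x₂) + ... + f(xₙ)]

x_0 = 1.2500, f(x_0) = 4.362929, coefficient = 1
x_1 = 1.6250, f(x_1) = 8.252431, coefficient = 4
x_2 = 2.0000, f(x_2) = 14.778112, coefficient = 2
x_3 = 2.3750, f(x_3) = 25.533656, coefficient = 4
x_4 = 2.7500, f(x_4) = 43.017238, coefficient = 2
x_5 = 3.1250, f(x_5) = 71.124672, coefficient = 4
x_6 = 3.5000, f(x_6) = 115.904082, coefficient = 1

I ≈ (0.375000/3) × 655.500748 = 81.937593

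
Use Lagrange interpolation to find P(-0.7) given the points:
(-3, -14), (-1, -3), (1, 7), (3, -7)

Lagrange interpolation formula:
P(x) = Σ yᵢ × Lᵢ(x)
where Lᵢ(x) = Π_{j≠i} (x - xⱼ)/(xᵢ - xⱼ)

L_0(-0.7) = (-0.7 - (-1))/(-3 - (-1)) × (-0.7 - 1)/(-3 - 1) × (-0.7 - 3)/(-3 - 3) = -0.039313
L_1(-0.7) = (-0.7 - (-3))/(-1 - (-3)) × (-0.7 - 1)/(-1 - 1) × (-0.7 - 3)/(-1 - 3) = 0.904187
L_2(-0.7) = (-0.7 - (-3))/(1 - (-3)) × (-0.7 - (-1))/(1 - (-1)) × (-0.7 - 3)/(1 - 3) = 0.159563
L_3(-0.7) = (-0.7 - (-3))/(3 - (-3)) × (-0.7 - (-1))/(3 - (-1)) × (-0.7 - 1)/(3 - 1) = -0.024438

P(-0.7) = (-14)×L_0(-0.7) + (-3)×L_1(-0.7) + 7×L_2(-0.7) + (-7)×L_3(-0.7)
P(-0.7) = -0.874187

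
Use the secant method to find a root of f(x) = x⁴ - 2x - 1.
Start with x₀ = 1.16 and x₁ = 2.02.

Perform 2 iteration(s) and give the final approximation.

f(x) = x⁴ - 2x - 1
x₀ = 1.16, x₁ = 2.02

Secant formula: x_{n+1} = x_n - f(x_n)(x_n - x_{n-1})/(f(x_n) - f(x_{n-1}))

Iteration 1:
  f(1.160000) = -1.509361
  f(2.020000) = 11.609664
  x_2 = 2.020000 - 11.609664×(2.020000 - 1.160000)/(11.609664 - (-1.509361))
       = 1.258944
Iteration 2:
  f(2.020000) = 11.609664
  f(1.258944) = -1.005853
  x_3 = 1.258944 - (-1.005853)×(1.258944 - 2.020000)/(-1.005853 - 11.609664)
       = 1.319624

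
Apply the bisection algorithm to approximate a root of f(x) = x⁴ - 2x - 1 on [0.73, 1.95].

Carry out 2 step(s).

f(x) = x⁴ - 2x - 1
Initial interval: [0.73, 1.95]

Iteration 1:
  c_1 = (0.730000 + 1.950000)/2 = 1.340000
  f(c_1) = f(1.340000) = -0.455821
  f(a) × f(c) ≥ 0, new interval: [1.340000, 1.950000]
Iteration 2:
  c_2 = (1.340000 + 1.950000)/2 = 1.645000
  f(c_2) = f(1.645000) = 3.032571
  f(a) × f(c) < 0, new interval: [1.340000, 1.645000]

After 2 iteration(s), the approximation is c_2 = 1.645000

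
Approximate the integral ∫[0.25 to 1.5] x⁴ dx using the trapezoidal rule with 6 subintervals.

f(x) = x⁴
a = 0.25, b = 1.5, n = 6
h = (b - a)/n = 0.208333

Trapezoidal rule: (h/2)[f(x₀) + 2f(x₁) + 2f(x₂) + ... + f(xₙ)]

x_0 = 0.2500, f(x_0) = 0.003906, coefficient = 1
x_1 = 0.4583, f(x_1) = 0.044129, coefficient = 2
x_2 = 0.6667, f(x_2) = 0.197531, coefficient = 2
x_3 = 0.8750, f(x_3) = 0.586182, coefficient = 2
x_4 = 1.0833, f(x_4) = 1.377363, coefficient = 2
x_5 = 1.2917, f(x_5) = 2.783568, coefficient = 2
x_6 = 1.5000, f(x_6) = 5.062500, coefficient = 1

I ≈ (0.208333/2) × 15.043951 = 1.567078
Exact value: 1.518555
Error: 0.048524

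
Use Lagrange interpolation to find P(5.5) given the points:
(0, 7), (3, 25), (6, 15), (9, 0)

Lagrange interpolation formula:
P(x) = Σ yᵢ × Lᵢ(x)
where Lᵢ(x) = Π_{j≠i} (x - xⱼ)/(xᵢ - xⱼ)

L_0(5.5) = (5.5 - 3)/(0 - 3) × (5.5 - 6)/(0 - 6) × (5.5 - 9)/(0 - 9) = -0.027006
L_1(5.5) = (5.5 - 0)/(3 - 0) × (5.5 - 6)/(3 - 6) × (5.5 - 9)/(3 - 9) = 0.178241
L_2(5.5) = (5.5 - 0)/(6 - 0) × (5.5 - 3)/(6 - 3) × (5.5 - 9)/(6 - 9) = 0.891204
L_3(5.5) = (5.5 - 0)/(9 - 0) × (5.5 - 3)/(9 - 3) × (5.5 - 6)/(9 - 6) = -0.042438

P(5.5) = 7×L_0(5.5) + 25×L_1(5.5) + 15×L_2(5.5) + 0×L_3(5.5)
P(5.5) = 17.635031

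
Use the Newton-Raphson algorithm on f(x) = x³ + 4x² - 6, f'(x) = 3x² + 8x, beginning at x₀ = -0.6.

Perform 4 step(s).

f(x) = x³ + 4x² - 6
f'(x) = 3x² + 8x
x₀ = -0.6

Newton-Raphson formula: x_{n+1} = x_n - f(x_n)/f'(x_n)

Iteration 1:
  f(-0.600000) = -4.776000
  f'(-0.600000) = -3.720000
  x_1 = -0.600000 - (-4.776000)/(-3.720000) = -1.883871
Iteration 2:
  f(-1.883871) = 1.510078
  f'(-1.883871) = -4.424058
  x_2 = -1.883871 - 1.510078/(-4.424058) = -1.542538
Iteration 3:
  f(-1.542538) = -0.152659
  f'(-1.542538) = -5.202034
  x_3 = -1.542538 - (-0.152659)/(-5.202034) = -1.571884
Iteration 4:
  f(-1.571884) = -0.000566
  f'(-1.571884) = -5.162615
  x_4 = -1.571884 - (-0.000566)/(-5.162615) = -1.571993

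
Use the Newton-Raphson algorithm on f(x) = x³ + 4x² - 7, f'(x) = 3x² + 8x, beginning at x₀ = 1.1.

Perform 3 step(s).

f(x) = x³ + 4x² - 7
f'(x) = 3x² + 8x
x₀ = 1.1

Newton-Raphson formula: x_{n+1} = x_n - f(x_n)/f'(x_n)

Iteration 1:
  f(1.100000) = -0.829000
  f'(1.100000) = 12.430000
  x_1 = 1.100000 - (-0.829000)/12.430000 = 1.166693
Iteration 2:
  f(1.166693) = 0.032767
  f'(1.166693) = 13.417069
  x_2 = 1.166693 - 0.032767/13.417069 = 1.164251
Iteration 3:
  f(1.164251) = 0.000045
  f'(1.164251) = 13.380453
  x_3 = 1.164251 - 0.000045/13.380453 = 1.164248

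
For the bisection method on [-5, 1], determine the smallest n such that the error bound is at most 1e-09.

We need (b-a)/2^n ≤ 1e-09
(1 - (-5))/2^n ≤ 1e-09
6/2^n ≤ 1e-09
2^n ≥ 6000000000
n ≥ log₂(6000000000) = 32.48
n ≥ 33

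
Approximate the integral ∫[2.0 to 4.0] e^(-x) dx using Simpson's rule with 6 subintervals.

f(x) = e^(-x)
a = 2.0, b = 4.0, n = 6
h = (b - a)/n = 0.333333

Simpson's rule: (h/3)[f(x₀) + 4f(x₁) + 2f(x₂) + ... + f(xₙ)]

x_0 = 2.0000, f(x_0) = 0.135335, coefficient = 1
x_1 = 2.3333, f(x_1) = 0.096972, coefficient = 4
x_2 = 2.6667, f(x_2) = 0.069483, coefficient = 2
x_3 = 3.0000, f(x_3) = 0.049787, coefficient = 4
x_4 = 3.3333, f(x_4) = 0.035674, coefficient = 2
x_5 = 3.6667, f(x_5) = 0.025562, coefficient = 4
x_6 = 4.0000, f(x_6) = 0.018316, coefficient = 1

I ≈ (0.333333/3) × 1.053248 = 0.117028
Exact value: 0.117020
Error: 0.000008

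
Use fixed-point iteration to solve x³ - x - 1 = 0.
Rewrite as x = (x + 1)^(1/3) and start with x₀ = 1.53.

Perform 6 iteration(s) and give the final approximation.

Equation: x³ - x - 1 = 0
Fixed-point form: x = (x + 1)^(1/3)
x₀ = 1.53

x_1 = g(1.530000) = 1.362616
x_2 = g(1.362616) = 1.331878
x_3 = g(1.331878) = 1.326077
x_4 = g(1.326077) = 1.324976
x_5 = g(1.324976) = 1.324767
x_6 = g(1.324767) = 1.324727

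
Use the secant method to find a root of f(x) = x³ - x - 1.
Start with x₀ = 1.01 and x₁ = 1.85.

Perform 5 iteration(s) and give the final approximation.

f(x) = x³ - x - 1
x₀ = 1.01, x₁ = 1.85

Secant formula: x_{n+1} = x_n - f(x_n)(x_n - x_{n-1})/(f(x_n) - f(x_{n-1}))

Iteration 1:
  f(1.010000) = -0.979699
  f(1.850000) = 3.481625
  x_2 = 1.850000 - 3.481625×(1.850000 - 1.010000)/(3.481625 - (-0.979699))
       = 1.194463
Iteration 2:
  f(1.850000) = 3.481625
  f(1.194463) = -0.490274
  x_3 = 1.194463 - (-0.490274)×(1.194463 - 1.850000)/(-0.490274 - 3.481625)
       = 1.275379
Iteration 3:
  f(1.194463) = -0.490274
  f(1.275379) = -0.200857
  x_4 = 1.275379 - (-0.200857)×(1.275379 - 1.194463)/(-0.200857 - (-0.490274))
       = 1.331536
Iteration 4:
  f(1.275379) = -0.200857
  f(1.331536) = 0.029261
  x_5 = 1.331536 - 0.029261×(1.331536 - 1.275379)/(0.029261 - (-0.200857))
       = 1.324395
Iteration 5:
  f(1.331536) = 0.029261
  f(1.324395) = -0.001376
  x_6 = 1.324395 - (-0.001376)×(1.324395 - 1.331536)/(-0.001376 - 0.029261)
       = 1.324716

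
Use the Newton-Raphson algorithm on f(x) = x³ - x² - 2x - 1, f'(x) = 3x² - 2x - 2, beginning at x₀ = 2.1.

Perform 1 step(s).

f(x) = x³ - x² - 2x - 1
f'(x) = 3x² - 2x - 2
x₀ = 2.1

Newton-Raphson formula: x_{n+1} = x_n - f(x_n)/f'(x_n)

Iteration 1:
  f(2.100000) = -0.349000
  f'(2.100000) = 7.030000
  x_1 = 2.100000 - (-0.349000)/7.030000 = 2.149644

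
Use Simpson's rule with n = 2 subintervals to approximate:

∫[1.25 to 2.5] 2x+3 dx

f(x) = 2x+3
a = 1.25, b = 2.5, n = 2
h = (b - a)/n = 0.625000

Simpson's rule: (h/3)[f(x₀) + 4f(x₁) + 2f(x₂) + ... + f(xₙ)]

x_0 = 1.2500, f(x_0) = 5.500000, coefficient = 1
x_1 = 1.8750, f(x_1) = 6.750000, coefficient = 4
x_2 = 2.5000, f(x_2) = 8.000000, coefficient = 1

I ≈ (0.625000/3) × 40.500000 = 8.437500
Exact value: 8.437500
Error: 0.000000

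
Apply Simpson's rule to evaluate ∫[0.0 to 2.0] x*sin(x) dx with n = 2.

f(x) = x*sin(x)
a = 0.0, b = 2.0, n = 2
h = (b - a)/n = 1.000000

Simpson's rule: (h/3)[f(x₀) + 4f(x₁) + 2f(x₂) + ... + f(xₙ)]

x_0 = 0.0000, f(x_0) = 0.000000, coefficient = 1
x_1 = 1.0000, f(x_1) = 0.841471, coefficient = 4
x_2 = 2.0000, f(x_2) = 1.818595, coefficient = 1

I ≈ (1.000000/3) × 5.184479 = 1.728160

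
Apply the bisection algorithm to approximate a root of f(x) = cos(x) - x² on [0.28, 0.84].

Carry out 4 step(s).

f(x) = cos(x) - x²
Initial interval: [0.28, 0.84]

Iteration 1:
  c_1 = (0.280000 + 0.840000)/2 = 0.560000
  f(c_1) = f(0.560000) = 0.533655
  f(a) × f(c) ≥ 0, new interval: [0.560000, 0.840000]
Iteration 2:
  c_2 = (0.560000 + 0.840000)/2 = 0.700000
  f(c_2) = f(0.700000) = 0.274842
  f(a) × f(c) ≥ 0, new interval: [0.700000, 0.840000]
Iteration 3:
  c_3 = (0.700000 + 0.840000)/2 = 0.770000
  f(c_3) = f(0.770000) = 0.125011
  f(a) × f(c) ≥ 0, new interval: [0.770000, 0.840000]
Iteration 4:
  c_4 = (0.770000 + 0.840000)/2 = 0.805000
  f(c_4) = f(0.805000) = 0.045086
  f(a) × f(c) ≥ 0, new interval: [0.805000, 0.840000]

After 4 iteration(s), the approximation is c_4 = 0.805000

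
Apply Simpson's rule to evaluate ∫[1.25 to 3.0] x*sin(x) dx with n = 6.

f(x) = x*sin(x)
a = 1.25, b = 3.0, n = 6
h = (b - a)/n = 0.291667

Simpson's rule: (h/3)[f(x₀) + 4f(x₁) + 2f(x₂) + ... + f(xₙ)]

x_0 = 1.2500, f(x_0) = 1.186231, coefficient = 1
x_1 = 1.5417, f(x_1) = 1.541013, coefficient = 4
x_2 = 1.8333, f(x_2) = 1.770514, coefficient = 2
x_3 = 2.1250, f(x_3) = 1.806930, coefficient = 4
x_4 = 2.4167, f(x_4) = 1.602443, coefficient = 2
x_5 = 2.7083, f(x_5) = 1.137043, coefficient = 4
x_6 = 3.0000, f(x_6) = 0.423360, coefficient = 1

I ≈ (0.291667/3) × 26.295445 = 2.556502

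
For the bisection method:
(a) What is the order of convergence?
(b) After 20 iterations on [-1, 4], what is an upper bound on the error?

(a) Bisection has linear (order 1) convergence; the error is halved each step.

(b) Error bound = (b-a)/2^n = (4 - (-1))/2^{20}
    = 5/2^{20}

(a) 1 (linear); (b) error ≤ 4.77e-06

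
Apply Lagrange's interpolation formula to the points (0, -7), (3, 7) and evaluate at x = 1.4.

Lagrange interpolation formula:
P(x) = Σ yᵢ × Lᵢ(x)
where Lᵢ(x) = Π_{j≠i} (x - xⱼ)/(xᵢ - xⱼ)

L_0(1.4) = (1.4 - 3)/(0 - 3) = 0.533333
L_1(1.4) = (1.4 - 0)/(3 - 0) = 0.466667

P(1.4) = (-7)×L_0(1.4) + 7×L_1(1.4)
P(1.4) = -0.466667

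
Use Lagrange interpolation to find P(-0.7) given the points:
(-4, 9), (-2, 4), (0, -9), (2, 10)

Lagrange interpolation formula:
P(x) = Σ yᵢ × Lᵢ(x)
where Lᵢ(x) = Π_{j≠i} (x - xⱼ)/(xᵢ - xⱼ)

L_0(-0.7) = (-0.7 - (-2))/(-4 - (-2)) × (-0.7 - 0)/(-4 - 0) × (-0.7 - 2)/(-4 - 2) = -0.051187
L_1(-0.7) = (-0.7 - (-4))/(-2 - (-4)) × (-0.7 - 0)/(-2 - 0) × (-0.7 - 2)/(-2 - 2) = 0.389812
L_2(-0.7) = (-0.7 - (-4))/(0 - (-4)) × (-0.7 - (-2))/(0 - (-2)) × (-0.7 - 2)/(0 - 2) = 0.723938
L_3(-0.7) = (-0.7 - (-4))/(2 - (-4)) × (-0.7 - (-2))/(2 - (-2)) × (-0.7 - 0)/(2 - 0) = -0.062562

P(-0.7) = 9×L_0(-0.7) + 4×L_1(-0.7) + (-9)×L_2(-0.7) + 10×L_3(-0.7)
P(-0.7) = -6.042500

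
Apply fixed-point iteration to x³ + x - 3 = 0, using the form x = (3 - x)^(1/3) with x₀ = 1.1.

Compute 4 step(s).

Equation: x³ + x - 3 = 0
Fixed-point form: x = (3 - x)^(1/3)
x₀ = 1.1

x_1 = g(1.100000) = 1.238562
x_2 = g(1.238562) = 1.207691
x_3 = g(1.207691) = 1.214705
x_4 = g(1.214705) = 1.213119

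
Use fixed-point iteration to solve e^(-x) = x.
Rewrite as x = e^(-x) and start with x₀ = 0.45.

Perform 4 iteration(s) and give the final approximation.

Equation: e^(-x) = x
Fixed-point form: x = e^(-x)
x₀ = 0.45

x_1 = g(0.450000) = 0.637628
x_2 = g(0.637628) = 0.528545
x_3 = g(0.528545) = 0.589462
x_4 = g(0.589462) = 0.554625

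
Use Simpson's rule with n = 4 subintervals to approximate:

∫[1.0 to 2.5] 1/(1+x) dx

f(x) = 1/(1+x)
a = 1.0, b = 2.5, n = 4
h = (b - a)/n = 0.375000

Simpson's rule: (h/3)[f(x₀) + 4f(x₁) + 2f(x₂) + ... + f(xₙ)]

x_0 = 1.0000, f(x_0) = 0.500000, coefficient = 1
x_1 = 1.3750, f(x_1) = 0.421053, coefficient = 4
x_2 = 1.7500, f(x_2) = 0.363636, coefficient = 2
x_3 = 2.1250, f(x_3) = 0.320000, coefficient = 4
x_4 = 2.5000, f(x_4) = 0.285714, coefficient = 1

I ≈ (0.375000/3) × 4.477198 = 0.559650
Exact value: 0.559616
Error: 0.000034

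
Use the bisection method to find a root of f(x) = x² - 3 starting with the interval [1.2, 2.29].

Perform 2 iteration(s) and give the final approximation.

f(x) = x² - 3
Initial interval: [1.2, 2.29]

Iteration 1:
  c_1 = (1.200000 + 2.290000)/2 = 1.745000
  f(c_1) = f(1.745000) = 0.045025
  f(a) × f(c) < 0, new interval: [1.200000, 1.745000]
Iteration 2:
  c_2 = (1.200000 + 1.745000)/2 = 1.472500
  f(c_2) = f(1.472500) = -0.831744
  f(a) × f(c) ≥ 0, new interval: [1.472500, 1.745000]

After 2 iteration(s), the approximation is c_2 = 1.472500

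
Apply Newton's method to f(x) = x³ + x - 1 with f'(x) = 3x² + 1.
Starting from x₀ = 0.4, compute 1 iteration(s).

f(x) = x³ + x - 1
f'(x) = 3x² + 1
x₀ = 0.4

Newton-Raphson formula: x_{n+1} = x_n - f(x_n)/f'(x_n)

Iteration 1:
  f(0.400000) = -0.536000
  f'(0.400000) = 1.480000
  x_1 = 0.400000 - (-0.536000)/1.480000 = 0.762162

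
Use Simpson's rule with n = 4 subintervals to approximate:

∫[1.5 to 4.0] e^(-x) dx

f(x) = e^(-x)
a = 1.5, b = 4.0, n = 4
h = (b - a)/n = 0.625000

Simpson's rule: (h/3)[f(x₀) + 4f(x₁) + 2f(x₂) + ... + f(xₙ)]

x_0 = 1.5000, f(x_0) = 0.223130, coefficient = 1
x_1 = 2.1250, f(x_1) = 0.119433, coefficient = 4
x_2 = 2.7500, f(x_2) = 0.063928, coefficient = 2
x_3 = 3.3750, f(x_3) = 0.034218, coefficient = 4
x_4 = 4.0000, f(x_4) = 0.018316, coefficient = 1

I ≈ (0.625000/3) × 0.983906 = 0.204980
Exact value: 0.204815
Error: 0.000166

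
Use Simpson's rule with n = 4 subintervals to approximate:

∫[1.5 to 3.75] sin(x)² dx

f(x) = sin(x)²
a = 1.5, b = 3.75, n = 4
h = (b - a)/n = 0.562500

Simpson's rule: (h/3)[f(x₀) + 4f(x₁) + 2f(x₂) + ... + f(xₙ)]

x_0 = 1.5000, f(x_0) = 0.994996, coefficient = 1
x_1 = 2.0625, f(x_1) = 0.777095, coefficient = 4
x_2 = 2.6250, f(x_2) = 0.243957, coefficient = 2
x_3 = 3.1875, f(x_3) = 0.002106, coefficient = 4
x_4 = 3.7500, f(x_4) = 0.326682, coefficient = 1

I ≈ (0.562500/3) × 4.926396 = 0.923699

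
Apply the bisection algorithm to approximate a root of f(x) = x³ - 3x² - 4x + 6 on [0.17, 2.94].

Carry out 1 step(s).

f(x) = x³ - 3x² - 4x + 6
Initial interval: [0.17, 2.94]

Iteration 1:
  c_1 = (0.170000 + 2.940000)/2 = 1.555000
  f(c_1) = f(1.555000) = -3.714046
  f(a) × f(c) < 0, new interval: [0.170000, 1.555000]

After 1 iteration(s), the approximation is c_1 = 1.555000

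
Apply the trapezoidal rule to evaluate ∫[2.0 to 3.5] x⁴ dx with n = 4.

f(x) = x⁴
a = 2.0, b = 3.5, n = 4
h = (b - a)/n = 0.375000

Trapezoidal rule: (h/2)[f(x₀) + 2f(x₁) + 2f(x₂) + ... + f(xₙ)]

x_0 = 2.0000, f(x_0) = 16.000000, coefficient = 1
x_1 = 2.3750, f(x_1) = 31.816650, coefficient = 2
x_2 = 2.7500, f(x_2) = 57.191406, coefficient = 2
x_3 = 3.1250, f(x_3) = 95.367432, coefficient = 2
x_4 = 3.5000, f(x_4) = 150.062500, coefficient = 1

I ≈ (0.375000/2) × 534.813477 = 100.277527
Exact value: 98.643750
Error: 1.633777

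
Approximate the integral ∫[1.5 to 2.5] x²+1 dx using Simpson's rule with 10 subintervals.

f(x) = x²+1
a = 1.5, b = 2.5, n = 10
h = (b - a)/n = 0.100000

Simpson's rule: (h/3)[f(x₀) + 4f(x₁) + 2f(x₂) + ... + f(xₙ)]

x_0 = 1.5000, f(x_0) = 3.250000, coefficient = 1
x_1 = 1.6000, f(x_1) = 3.560000, coefficient = 4
x_2 = 1.7000, f(x_2) = 3.890000, coefficient = 2
x_3 = 1.8000, f(x_3) = 4.240000, coefficient = 4
x_4 = 1.9000, f(x_4) = 4.610000, coefficient = 2
x_5 = 2.0000, f(x_5) = 5.000000, coefficient = 4
x_6 = 2.1000, f(x_6) = 5.410000, coefficient = 2
x_7 = 2.2000, f(x_7) = 5.840000, coefficient = 4
x_8 = 2.3000, f(x_8) = 6.290000, coefficient = 2
x_9 = 2.4000, f(x_9) = 6.760000, coefficient = 4
x_10 = 2.5000, f(x_10) = 7.250000, coefficient = 1

I ≈ (0.100000/3) × 152.500000 = 5.083333
Exact value: 5.083333
Error: 0.000000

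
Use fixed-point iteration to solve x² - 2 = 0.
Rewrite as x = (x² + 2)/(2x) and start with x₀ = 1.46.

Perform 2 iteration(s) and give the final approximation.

Equation: x² - 2 = 0
Fixed-point form: x = (x² + 2)/(2x)
x₀ = 1.46

x_1 = g(1.460000) = 1.414932
x_2 = g(1.414932) = 1.414214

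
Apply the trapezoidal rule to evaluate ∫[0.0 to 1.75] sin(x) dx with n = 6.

f(x) = sin(x)
a = 0.0, b = 1.75, n = 6
h = (b - a)/n = 0.291667

Trapezoidal rule: (h/2)[f(x₀) + 2f(x₁) + 2f(x₂) + ... + f(xₙ)]

x_0 = 0.0000, f(x_0) = 0.000000, coefficient = 1
x_1 = 0.2917, f(x_1) = 0.287549, coefficient = 2
x_2 = 0.5833, f(x_2) = 0.550809, coefficient = 2
x_3 = 0.8750, f(x_3) = 0.767544, coefficient = 2
x_4 = 1.1667, f(x_4) = 0.919445, coefficient = 2
x_5 = 1.4583, f(x_5) = 0.993683, coefficient = 2
x_6 = 1.7500, f(x_6) = 0.983986, coefficient = 1

I ≈ (0.291667/2) × 8.022044 = 1.169881
Exact value: 1.178246
Error: 0.008365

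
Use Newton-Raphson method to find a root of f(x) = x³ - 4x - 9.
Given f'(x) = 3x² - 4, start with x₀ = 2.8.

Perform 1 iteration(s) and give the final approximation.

f(x) = x³ - 4x - 9
f'(x) = 3x² - 4
x₀ = 2.8

Newton-Raphson formula: x_{n+1} = x_n - f(x_n)/f'(x_n)

Iteration 1:
  f(2.800000) = 1.752000
  f'(2.800000) = 19.520000
  x_1 = 2.800000 - 1.752000/19.520000 = 2.710246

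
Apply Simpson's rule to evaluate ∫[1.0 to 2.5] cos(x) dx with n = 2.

f(x) = cos(x)
a = 1.0, b = 2.5, n = 2
h = (b - a)/n = 0.750000

Simpson's rule: (h/3)[f(x₀) + 4f(x₁) + 2f(x₂) + ... + f(xₙ)]

x_0 = 1.0000, f(x_0) = 0.540302, coefficient = 1
x_1 = 1.7500, f(x_1) = -0.178246, coefficient = 4
x_2 = 2.5000, f(x_2) = -0.801144, coefficient = 1

I ≈ (0.750000/3) × -0.973826 = -0.243456
Exact value: -0.242999
Error: 0.000458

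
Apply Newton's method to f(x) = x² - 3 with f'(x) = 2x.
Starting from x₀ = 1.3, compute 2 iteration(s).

f(x) = x² - 3
f'(x) = 2x
x₀ = 1.3

Newton-Raphson formula: x_{n+1} = x_n - f(x_n)/f'(x_n)

Iteration 1:
  f(1.300000) = -1.310000
  f'(1.300000) = 2.600000
  x_1 = 1.300000 - (-1.310000)/2.600000 = 1.803846
Iteration 2:
  f(1.803846) = 0.253861
  f'(1.803846) = 3.607692
  x_2 = 1.803846 - 0.253861/3.607692 = 1.733480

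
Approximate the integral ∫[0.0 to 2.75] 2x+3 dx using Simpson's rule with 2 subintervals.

f(x) = 2x+3
a = 0.0, b = 2.75, n = 2
h = (b - a)/n = 1.375000

Simpson's rule: (h/3)[f(x₀) + 4f(x₁) + 2f(x₂) + ... + f(xₙ)]

x_0 = 0.0000, f(x_0) = 3.000000, coefficient = 1
x_1 = 1.3750, f(x_1) = 5.750000, coefficient = 4
x_2 = 2.7500, f(x_2) = 8.500000, coefficient = 1

I ≈ (1.375000/3) × 34.500000 = 15.812500
Exact value: 15.812500
Error: 0.000000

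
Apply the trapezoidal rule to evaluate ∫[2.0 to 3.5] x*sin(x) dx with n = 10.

f(x) = x*sin(x)
a = 2.0, b = 3.5, n = 10
h = (b - a)/n = 0.150000

Trapezoidal rule: (h/2)[f(x₀) + 2f(x₁) + 2f(x₂) + ... + f(xₙ)]

x_0 = 2.0000, f(x_0) = 1.818595, coefficient = 1
x_1 = 2.1500, f(x_1) = 1.799332, coefficient = 2
x_2 = 2.3000, f(x_2) = 1.715122, coefficient = 2
x_3 = 2.4500, f(x_3) = 1.562524, coefficient = 2
x_4 = 2.6000, f(x_4) = 1.340304, coefficient = 2
x_5 = 2.7500, f(x_5) = 1.049568, coefficient = 2
x_6 = 2.9000, f(x_6) = 0.693823, coefficient = 2
x_7 = 3.0500, f(x_7) = 0.278967, coefficient = 2
x_8 = 3.2000, f(x_8) = -0.186797, coefficient = 2
x_9 = 3.3500, f(x_9) = -0.693122, coefficient = 2
x_10 = 3.5000, f(x_10) = -1.227741, coefficient = 1

I ≈ (0.150000/2) × 15.710295 = 1.178272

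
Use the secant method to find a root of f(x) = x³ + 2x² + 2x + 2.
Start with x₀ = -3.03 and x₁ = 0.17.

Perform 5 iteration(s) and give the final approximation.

f(x) = x³ + 2x² + 2x + 2
x₀ = -3.03, x₁ = 0.17

Secant formula: x_{n+1} = x_n - f(x_n)(x_n - x_{n-1})/(f(x_n) - f(x_{n-1}))

Iteration 1:
  f(-3.030000) = -13.516327
  f(0.170000) = 2.402713
  x_2 = 0.170000 - 2.402713×(0.170000 - (-3.030000))/(2.402713 - (-13.516327))
       = -0.312987
Iteration 2:
  f(0.170000) = 2.402713
  f(-0.312987) = 1.539288
  x_3 = -0.312987 - 1.539288×(-0.312987 - 0.170000)/(1.539288 - 2.402713)
       = -1.174040
Iteration 3:
  f(-0.312987) = 1.539288
  f(-1.174040) = 0.790399
  x_4 = -1.174040 - 0.790399×(-1.174040 - (-0.312987))/(0.790399 - 1.539288)
       = -2.082820
Iteration 4:
  f(-1.174040) = 0.790399
  f(-2.082820) = -2.524923
  x_5 = -2.082820 - (-2.524923)×(-2.082820 - (-1.174040))/(-2.524923 - 0.790399)
       = -1.390700
Iteration 5:
  f(-2.082820) = -2.524923
  f(-1.390700) = 0.397014
  x_6 = -1.390700 - 0.397014×(-1.390700 - (-2.082820))/(0.397014 - (-2.524923))
       = -1.484741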